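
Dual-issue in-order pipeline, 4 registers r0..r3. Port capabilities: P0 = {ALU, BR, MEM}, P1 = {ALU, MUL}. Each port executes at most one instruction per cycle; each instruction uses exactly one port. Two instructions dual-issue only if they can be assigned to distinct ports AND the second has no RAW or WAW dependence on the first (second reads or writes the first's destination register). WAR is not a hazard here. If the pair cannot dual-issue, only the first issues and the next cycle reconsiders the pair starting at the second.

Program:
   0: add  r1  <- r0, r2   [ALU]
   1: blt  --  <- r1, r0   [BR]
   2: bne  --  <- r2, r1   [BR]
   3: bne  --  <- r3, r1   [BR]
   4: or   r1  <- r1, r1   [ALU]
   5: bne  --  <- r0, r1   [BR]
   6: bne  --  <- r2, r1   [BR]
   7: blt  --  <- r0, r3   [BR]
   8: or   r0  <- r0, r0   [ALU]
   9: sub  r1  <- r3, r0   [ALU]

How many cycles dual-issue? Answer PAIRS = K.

PAIRS = 2

#0 head=0: add i0 RAW r1
#1 head=1: blt i1 no-port BR/BR
#2 head=2: bne i2 no-port BR/BR
#3 head=3: bne;or i3&i4 2-wide
#4 head=5: bne i5 no-port BR/BR
#5 head=6: bne i6 no-port BR/BR
#6 head=7: blt;or i7&i8 2-wide
#7 head=9: sub i9 tail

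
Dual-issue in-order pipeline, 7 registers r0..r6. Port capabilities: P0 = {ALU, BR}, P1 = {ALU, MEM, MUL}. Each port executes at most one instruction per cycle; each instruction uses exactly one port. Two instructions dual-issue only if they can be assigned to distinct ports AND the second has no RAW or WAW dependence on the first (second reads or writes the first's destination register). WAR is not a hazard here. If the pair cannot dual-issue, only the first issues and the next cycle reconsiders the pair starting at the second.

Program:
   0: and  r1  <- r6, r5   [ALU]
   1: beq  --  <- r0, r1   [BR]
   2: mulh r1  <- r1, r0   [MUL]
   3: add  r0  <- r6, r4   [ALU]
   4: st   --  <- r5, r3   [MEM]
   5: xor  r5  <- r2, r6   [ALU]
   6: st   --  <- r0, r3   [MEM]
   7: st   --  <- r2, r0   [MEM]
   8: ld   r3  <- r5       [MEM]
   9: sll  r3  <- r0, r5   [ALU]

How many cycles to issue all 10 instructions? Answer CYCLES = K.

#0 head=0: and i0 RAW r1
#1 head=1: beq/mulh i1/i2 pair
#2 head=3: add/st i3/i4 pair
#3 head=5: xor/st i5/i6 pair
#4 head=7: st i7 no-port MEM/MEM
#5 head=8: ld i8 WAW r3
#6 head=9: sll i9 tail

CYCLES = 7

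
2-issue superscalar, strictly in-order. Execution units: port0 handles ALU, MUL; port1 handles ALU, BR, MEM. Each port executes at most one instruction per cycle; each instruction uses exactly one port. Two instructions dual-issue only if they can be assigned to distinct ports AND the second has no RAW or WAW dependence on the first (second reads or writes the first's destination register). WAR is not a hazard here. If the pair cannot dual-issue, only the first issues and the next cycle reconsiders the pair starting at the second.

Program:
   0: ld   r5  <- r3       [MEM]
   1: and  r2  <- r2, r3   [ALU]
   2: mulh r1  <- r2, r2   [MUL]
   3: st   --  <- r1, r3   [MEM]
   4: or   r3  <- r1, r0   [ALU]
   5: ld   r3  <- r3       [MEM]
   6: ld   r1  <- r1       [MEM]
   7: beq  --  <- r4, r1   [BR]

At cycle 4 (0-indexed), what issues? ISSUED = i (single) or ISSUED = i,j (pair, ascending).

ISSUED = 6

t=0 i0/i1:ld and ; 2-wide
t=1 i2:mulh ; RAW r1
t=2 i3/i4:st or ; 2-wide
t=3 i5:ld ; no-port MEM/MEM
t=4 i6:ld ; no-port MEM/BR
t=5 i7:beq ; tail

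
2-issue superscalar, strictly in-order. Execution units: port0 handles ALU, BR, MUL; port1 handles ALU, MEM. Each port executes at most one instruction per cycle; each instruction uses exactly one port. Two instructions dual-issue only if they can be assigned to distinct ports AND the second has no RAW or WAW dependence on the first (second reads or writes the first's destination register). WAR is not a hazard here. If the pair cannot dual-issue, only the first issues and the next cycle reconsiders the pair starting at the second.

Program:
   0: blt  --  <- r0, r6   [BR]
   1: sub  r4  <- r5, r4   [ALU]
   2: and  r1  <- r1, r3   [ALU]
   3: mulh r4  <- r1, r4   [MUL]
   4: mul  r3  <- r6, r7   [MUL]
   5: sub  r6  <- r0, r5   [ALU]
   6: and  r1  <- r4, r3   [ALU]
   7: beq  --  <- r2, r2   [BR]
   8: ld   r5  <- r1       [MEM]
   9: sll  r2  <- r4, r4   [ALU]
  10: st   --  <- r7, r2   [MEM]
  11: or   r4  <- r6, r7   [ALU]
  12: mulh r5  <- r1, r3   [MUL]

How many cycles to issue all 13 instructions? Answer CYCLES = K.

0. blt.BR+sub.ALU @i0&i1  | dual
1. and.ALU @i2  | RAW r1
2. mulh.MUL @i3  | no-port MUL/MUL
3. mul.MUL+sub.ALU @i4&i5  | dual
4. and.ALU+beq.BR @i6&i7  | dual
5. ld.MEM+sll.ALU @i8&i9  | dual
6. st.MEM+or.ALU @i10&i11  | dual
7. mulh.MUL @i12  | tail

CYCLES = 8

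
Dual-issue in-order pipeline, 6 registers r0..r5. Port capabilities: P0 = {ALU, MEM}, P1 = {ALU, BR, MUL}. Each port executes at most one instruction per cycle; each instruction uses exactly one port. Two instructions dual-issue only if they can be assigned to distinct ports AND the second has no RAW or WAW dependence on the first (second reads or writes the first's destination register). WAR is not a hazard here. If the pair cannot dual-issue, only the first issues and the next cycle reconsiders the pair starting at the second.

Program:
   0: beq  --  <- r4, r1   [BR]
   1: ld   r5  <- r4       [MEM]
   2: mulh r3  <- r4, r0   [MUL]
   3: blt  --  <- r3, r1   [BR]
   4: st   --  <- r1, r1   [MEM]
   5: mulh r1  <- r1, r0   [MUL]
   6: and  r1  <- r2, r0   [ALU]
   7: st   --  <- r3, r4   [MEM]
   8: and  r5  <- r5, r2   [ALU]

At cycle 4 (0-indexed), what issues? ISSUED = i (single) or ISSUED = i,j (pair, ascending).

#0 head=0: beq ld i0+i1 2-wide
#1 head=2: mulh i2 no-port MUL/BR
#2 head=3: blt st i3+i4 2-wide
#3 head=5: mulh i5 WAW r1
#4 head=6: and st i6+i7 2-wide
#5 head=8: and i8 tail

ISSUED = 6,7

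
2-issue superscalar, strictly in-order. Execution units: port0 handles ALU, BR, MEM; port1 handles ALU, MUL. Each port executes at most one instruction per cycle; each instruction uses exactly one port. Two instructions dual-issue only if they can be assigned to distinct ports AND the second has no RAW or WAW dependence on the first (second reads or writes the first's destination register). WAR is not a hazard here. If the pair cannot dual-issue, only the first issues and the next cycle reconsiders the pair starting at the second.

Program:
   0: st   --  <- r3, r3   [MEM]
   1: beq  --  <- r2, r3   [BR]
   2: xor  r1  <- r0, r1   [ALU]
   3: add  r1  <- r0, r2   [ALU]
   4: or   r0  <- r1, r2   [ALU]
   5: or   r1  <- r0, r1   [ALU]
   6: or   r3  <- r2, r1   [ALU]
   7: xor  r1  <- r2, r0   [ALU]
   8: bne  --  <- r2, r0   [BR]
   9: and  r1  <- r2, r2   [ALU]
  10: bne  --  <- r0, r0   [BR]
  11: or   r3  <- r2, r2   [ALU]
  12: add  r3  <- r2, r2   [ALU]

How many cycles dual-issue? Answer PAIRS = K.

PAIRS = 4

#0 head=0: st i0 no-port MEM/BR
#1 head=1: beq/xor i1,i2 pair
#2 head=3: add i3 RAW r1
#3 head=4: or i4 RAW r0
#4 head=5: or i5 RAW r1
#5 head=6: or/xor i6,i7 pair
#6 head=8: bne/and i8,i9 pair
#7 head=10: bne/or i10,i11 pair
#8 head=12: add i12 tail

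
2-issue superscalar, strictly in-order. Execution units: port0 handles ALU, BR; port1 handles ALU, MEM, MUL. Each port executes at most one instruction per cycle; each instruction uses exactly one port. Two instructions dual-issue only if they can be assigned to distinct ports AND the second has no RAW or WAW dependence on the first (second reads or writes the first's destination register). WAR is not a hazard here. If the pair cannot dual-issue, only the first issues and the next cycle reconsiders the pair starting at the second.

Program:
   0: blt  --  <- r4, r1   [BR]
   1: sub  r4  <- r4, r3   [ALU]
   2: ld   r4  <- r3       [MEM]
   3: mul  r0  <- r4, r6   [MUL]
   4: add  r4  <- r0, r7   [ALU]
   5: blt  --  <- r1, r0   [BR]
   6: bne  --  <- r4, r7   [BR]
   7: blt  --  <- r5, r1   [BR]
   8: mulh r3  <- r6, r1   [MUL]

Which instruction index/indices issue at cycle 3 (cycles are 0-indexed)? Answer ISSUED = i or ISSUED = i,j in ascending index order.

0. blt/sub @i0+i1  | pair
1. ld @i2  | no-port MEM/MUL
2. mul @i3  | RAW r0
3. add/blt @i4+i5  | pair
4. bne @i6  | no-port BR/BR
5. blt/mulh @i7+i8  | pair

ISSUED = 4,5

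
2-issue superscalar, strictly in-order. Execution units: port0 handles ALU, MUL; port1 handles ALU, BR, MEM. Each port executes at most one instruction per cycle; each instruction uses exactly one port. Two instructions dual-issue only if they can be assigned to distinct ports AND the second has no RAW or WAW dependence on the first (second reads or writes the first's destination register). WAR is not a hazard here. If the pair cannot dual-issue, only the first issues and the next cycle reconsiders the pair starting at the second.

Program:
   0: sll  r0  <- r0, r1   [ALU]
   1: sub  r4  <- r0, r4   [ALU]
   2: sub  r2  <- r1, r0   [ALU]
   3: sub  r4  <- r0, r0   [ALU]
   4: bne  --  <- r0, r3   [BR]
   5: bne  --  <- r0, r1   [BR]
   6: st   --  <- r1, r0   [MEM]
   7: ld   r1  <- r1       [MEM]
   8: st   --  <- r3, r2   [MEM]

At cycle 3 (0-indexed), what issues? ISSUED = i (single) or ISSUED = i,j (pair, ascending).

0. sll @i0  | RAW r0
1. sub sub @i1/i2  | pair
2. sub bne @i3/i4  | pair
3. bne @i5  | no-port BR/MEM
4. st @i6  | no-port MEM/MEM
5. ld @i7  | no-port MEM/MEM
6. st @i8  | tail

ISSUED = 5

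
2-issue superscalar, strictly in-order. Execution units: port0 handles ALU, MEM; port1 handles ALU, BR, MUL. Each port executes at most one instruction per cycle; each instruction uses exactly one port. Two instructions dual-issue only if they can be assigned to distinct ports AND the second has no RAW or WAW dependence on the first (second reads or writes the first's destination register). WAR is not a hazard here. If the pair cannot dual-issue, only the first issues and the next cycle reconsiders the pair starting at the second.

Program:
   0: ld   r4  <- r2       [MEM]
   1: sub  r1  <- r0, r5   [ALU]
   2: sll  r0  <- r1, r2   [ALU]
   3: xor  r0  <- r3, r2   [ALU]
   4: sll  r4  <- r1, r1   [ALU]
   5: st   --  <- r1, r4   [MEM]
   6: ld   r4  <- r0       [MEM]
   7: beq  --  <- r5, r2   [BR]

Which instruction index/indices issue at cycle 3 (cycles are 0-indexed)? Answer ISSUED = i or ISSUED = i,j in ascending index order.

ISSUED = 5

[0] i0,i1  ld.MEM+sub.ALU  -- dual
[1] i2  sll.ALU  -- WAW r0
[2] i3,i4  xor.ALU+sll.ALU  -- dual
[3] i5  st.MEM  -- no-port MEM/MEM
[4] i6,i7  ld.MEM+beq.BR  -- dual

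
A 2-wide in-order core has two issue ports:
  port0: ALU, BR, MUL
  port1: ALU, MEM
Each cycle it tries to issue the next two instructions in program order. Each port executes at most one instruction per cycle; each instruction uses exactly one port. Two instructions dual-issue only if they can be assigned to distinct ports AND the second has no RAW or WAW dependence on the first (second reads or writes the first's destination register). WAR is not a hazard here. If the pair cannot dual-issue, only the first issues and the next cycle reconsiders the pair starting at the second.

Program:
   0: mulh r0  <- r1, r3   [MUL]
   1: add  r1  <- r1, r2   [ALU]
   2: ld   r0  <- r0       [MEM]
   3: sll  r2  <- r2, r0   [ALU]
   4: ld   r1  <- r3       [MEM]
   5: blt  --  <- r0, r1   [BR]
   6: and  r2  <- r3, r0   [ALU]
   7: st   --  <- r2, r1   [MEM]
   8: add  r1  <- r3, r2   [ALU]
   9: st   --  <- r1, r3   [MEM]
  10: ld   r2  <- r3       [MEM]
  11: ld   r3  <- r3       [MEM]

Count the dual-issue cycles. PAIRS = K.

t=0 i0/i1:mulh;add ; pair
t=1 i2:ld ; RAW r0
t=2 i3/i4:sll;ld ; pair
t=3 i5/i6:blt;and ; pair
t=4 i7/i8:st;add ; pair
t=5 i9:st ; no-port MEM/MEM
t=6 i10:ld ; no-port MEM/MEM
t=7 i11:ld ; tail

PAIRS = 4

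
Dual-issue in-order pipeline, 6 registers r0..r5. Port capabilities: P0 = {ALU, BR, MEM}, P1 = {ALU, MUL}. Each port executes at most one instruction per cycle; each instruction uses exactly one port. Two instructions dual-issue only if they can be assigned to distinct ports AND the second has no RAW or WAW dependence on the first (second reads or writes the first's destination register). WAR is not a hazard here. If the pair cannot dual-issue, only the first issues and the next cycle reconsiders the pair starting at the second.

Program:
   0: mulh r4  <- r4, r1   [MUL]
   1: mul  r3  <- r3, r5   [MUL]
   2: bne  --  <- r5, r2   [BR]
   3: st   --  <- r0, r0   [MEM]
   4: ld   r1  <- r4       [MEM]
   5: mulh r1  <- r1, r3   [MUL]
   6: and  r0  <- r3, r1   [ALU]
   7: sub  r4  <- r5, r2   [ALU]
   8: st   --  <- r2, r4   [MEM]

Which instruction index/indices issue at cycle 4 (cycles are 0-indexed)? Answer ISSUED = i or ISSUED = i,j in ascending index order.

#0 head=0: mulh i0 no-port MUL/MUL
#1 head=1: mul+bne i1&i2 dual
#2 head=3: st i3 no-port MEM/MEM
#3 head=4: ld i4 RAW+WAW r1
#4 head=5: mulh i5 RAW r1
#5 head=6: and+sub i6&i7 dual
#6 head=8: st i8 tail

ISSUED = 5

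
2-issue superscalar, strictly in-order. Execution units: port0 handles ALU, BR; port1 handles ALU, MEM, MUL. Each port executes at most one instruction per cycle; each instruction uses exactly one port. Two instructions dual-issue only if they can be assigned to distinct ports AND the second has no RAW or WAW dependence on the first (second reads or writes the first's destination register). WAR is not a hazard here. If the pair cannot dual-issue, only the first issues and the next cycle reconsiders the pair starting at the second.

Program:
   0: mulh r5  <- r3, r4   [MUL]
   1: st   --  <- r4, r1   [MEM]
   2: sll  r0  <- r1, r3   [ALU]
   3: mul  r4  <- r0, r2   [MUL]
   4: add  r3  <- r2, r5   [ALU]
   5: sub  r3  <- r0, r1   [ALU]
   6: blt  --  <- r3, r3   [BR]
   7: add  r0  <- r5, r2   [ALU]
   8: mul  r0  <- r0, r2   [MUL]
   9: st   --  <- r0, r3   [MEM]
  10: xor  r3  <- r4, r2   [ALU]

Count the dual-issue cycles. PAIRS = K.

t=0 i0:mulh.MUL ; no-port MUL/MEM
t=1 i1&i2:st.MEM/sll.ALU ; dual
t=2 i3&i4:mul.MUL/add.ALU ; dual
t=3 i5:sub.ALU ; RAW r3
t=4 i6&i7:blt.BR/add.ALU ; dual
t=5 i8:mul.MUL ; no-port MUL/MEM
t=6 i9&i10:st.MEM/xor.ALU ; dual

PAIRS = 4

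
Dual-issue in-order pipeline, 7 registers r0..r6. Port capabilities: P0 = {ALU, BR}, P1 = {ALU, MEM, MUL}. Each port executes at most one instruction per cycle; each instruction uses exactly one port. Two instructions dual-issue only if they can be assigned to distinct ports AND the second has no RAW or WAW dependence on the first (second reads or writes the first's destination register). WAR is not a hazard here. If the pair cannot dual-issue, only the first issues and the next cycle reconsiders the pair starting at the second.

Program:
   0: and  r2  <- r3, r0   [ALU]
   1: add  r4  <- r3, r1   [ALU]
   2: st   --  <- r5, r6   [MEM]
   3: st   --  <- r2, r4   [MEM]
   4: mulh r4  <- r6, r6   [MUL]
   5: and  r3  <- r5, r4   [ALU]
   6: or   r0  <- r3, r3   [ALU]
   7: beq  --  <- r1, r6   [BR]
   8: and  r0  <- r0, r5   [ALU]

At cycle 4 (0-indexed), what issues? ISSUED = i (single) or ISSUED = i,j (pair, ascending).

  cy0 -> i0,i1 (and.ALU add.ALU) dual
  cy1 -> i2 (st.MEM) no-port MEM/MEM
  cy2 -> i3 (st.MEM) no-port MEM/MUL
  cy3 -> i4 (mulh.MUL) RAW r4
  cy4 -> i5 (and.ALU) RAW r3
  cy5 -> i6,i7 (or.ALU beq.BR) dual
  cy6 -> i8 (and.ALU) tail

ISSUED = 5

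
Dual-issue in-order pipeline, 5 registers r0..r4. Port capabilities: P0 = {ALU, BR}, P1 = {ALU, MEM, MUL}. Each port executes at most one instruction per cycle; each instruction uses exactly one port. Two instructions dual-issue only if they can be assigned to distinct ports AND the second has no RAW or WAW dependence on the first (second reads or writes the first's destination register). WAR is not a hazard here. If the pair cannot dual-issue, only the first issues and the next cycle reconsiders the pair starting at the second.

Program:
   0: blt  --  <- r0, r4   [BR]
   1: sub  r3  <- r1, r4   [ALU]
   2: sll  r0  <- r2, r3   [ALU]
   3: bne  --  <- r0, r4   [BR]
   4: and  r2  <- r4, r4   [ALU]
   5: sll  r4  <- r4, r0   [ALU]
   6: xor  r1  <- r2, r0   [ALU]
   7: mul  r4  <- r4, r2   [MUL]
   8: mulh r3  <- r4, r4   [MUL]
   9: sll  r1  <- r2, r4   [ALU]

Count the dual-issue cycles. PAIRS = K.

PAIRS = 4

t=0 i0&i1:blt.BR+sub.ALU ; dual
t=1 i2:sll.ALU ; RAW r0
t=2 i3&i4:bne.BR+and.ALU ; dual
t=3 i5&i6:sll.ALU+xor.ALU ; dual
t=4 i7:mul.MUL ; no-port MUL/MUL
t=5 i8&i9:mulh.MUL+sll.ALU ; dual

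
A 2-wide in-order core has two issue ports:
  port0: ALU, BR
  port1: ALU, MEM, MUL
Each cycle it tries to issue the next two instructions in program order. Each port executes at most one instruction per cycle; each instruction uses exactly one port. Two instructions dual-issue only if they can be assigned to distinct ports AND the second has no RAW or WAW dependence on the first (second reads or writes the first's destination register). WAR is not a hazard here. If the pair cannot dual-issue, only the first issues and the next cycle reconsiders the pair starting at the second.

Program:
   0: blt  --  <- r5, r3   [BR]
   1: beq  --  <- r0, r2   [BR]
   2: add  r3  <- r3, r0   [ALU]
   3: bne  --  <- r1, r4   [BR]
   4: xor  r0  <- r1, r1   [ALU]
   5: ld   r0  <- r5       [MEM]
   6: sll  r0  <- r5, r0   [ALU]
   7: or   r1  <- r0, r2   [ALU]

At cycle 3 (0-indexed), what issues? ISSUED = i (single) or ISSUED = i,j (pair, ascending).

#0 head=0: blt i0 no-port BR/BR
#1 head=1: beq add i1/i2 pair
#2 head=3: bne xor i3/i4 pair
#3 head=5: ld i5 RAW+WAW r0
#4 head=6: sll i6 RAW r0
#5 head=7: or i7 tail

ISSUED = 5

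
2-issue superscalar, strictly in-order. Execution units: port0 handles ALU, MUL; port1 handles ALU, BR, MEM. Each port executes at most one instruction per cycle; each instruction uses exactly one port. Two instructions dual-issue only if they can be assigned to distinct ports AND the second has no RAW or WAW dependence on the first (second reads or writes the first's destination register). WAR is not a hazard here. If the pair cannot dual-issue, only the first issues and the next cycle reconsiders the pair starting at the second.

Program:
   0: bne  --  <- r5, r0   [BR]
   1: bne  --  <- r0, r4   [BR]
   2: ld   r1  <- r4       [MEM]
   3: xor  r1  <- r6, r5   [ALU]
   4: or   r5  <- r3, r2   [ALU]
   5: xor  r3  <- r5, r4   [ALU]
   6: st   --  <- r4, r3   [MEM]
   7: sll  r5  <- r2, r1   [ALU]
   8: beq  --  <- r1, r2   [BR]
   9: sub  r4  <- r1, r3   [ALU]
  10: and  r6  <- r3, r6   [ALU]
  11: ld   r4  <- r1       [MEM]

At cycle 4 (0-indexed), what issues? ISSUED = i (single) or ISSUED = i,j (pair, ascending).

  cy0 -> i0 (bne) no-port BR/BR
  cy1 -> i1 (bne) no-port BR/MEM
  cy2 -> i2 (ld) WAW r1
  cy3 -> i3/i4 (xor or) pair
  cy4 -> i5 (xor) RAW r3
  cy5 -> i6/i7 (st sll) pair
  cy6 -> i8/i9 (beq sub) pair
  cy7 -> i10/i11 (and ld) pair

ISSUED = 5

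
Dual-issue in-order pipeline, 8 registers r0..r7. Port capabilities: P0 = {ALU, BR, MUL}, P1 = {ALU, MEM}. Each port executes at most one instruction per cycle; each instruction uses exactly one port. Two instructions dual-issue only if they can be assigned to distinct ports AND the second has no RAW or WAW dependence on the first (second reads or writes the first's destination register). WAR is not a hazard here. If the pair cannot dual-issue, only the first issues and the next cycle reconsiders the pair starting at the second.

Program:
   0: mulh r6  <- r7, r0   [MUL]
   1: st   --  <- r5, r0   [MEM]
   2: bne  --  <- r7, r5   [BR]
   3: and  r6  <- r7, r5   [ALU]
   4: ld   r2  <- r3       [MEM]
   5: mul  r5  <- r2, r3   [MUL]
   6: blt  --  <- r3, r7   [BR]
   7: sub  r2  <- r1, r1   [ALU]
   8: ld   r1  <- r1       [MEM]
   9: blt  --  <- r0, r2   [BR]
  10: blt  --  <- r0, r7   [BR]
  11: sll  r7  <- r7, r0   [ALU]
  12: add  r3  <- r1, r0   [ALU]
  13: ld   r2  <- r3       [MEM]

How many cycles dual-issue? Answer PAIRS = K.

[0] i0+i1  mulh+st  -- 2-wide
[1] i2+i3  bne+and  -- 2-wide
[2] i4  ld  -- RAW r2
[3] i5  mul  -- no-port MUL/BR
[4] i6+i7  blt+sub  -- 2-wide
[5] i8+i9  ld+blt  -- 2-wide
[6] i10+i11  blt+sll  -- 2-wide
[7] i12  add  -- RAW r3
[8] i13  ld  -- tail

PAIRS = 5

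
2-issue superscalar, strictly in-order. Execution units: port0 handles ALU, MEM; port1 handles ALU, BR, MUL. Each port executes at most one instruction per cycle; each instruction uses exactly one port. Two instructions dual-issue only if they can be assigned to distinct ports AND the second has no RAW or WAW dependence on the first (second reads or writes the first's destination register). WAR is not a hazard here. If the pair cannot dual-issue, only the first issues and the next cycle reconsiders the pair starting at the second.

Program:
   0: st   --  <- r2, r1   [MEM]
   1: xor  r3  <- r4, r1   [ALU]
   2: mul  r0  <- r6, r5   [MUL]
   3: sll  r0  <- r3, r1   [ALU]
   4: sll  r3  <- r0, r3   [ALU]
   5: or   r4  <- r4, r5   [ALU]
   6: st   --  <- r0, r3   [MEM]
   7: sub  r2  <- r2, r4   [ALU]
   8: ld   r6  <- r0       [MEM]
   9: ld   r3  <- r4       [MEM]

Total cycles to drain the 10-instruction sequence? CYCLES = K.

c0: i0,i1 st xor  dual
c1: i2 mul  WAW r0
c2: i3 sll  RAW r0
c3: i4,i5 sll or  dual
c4: i6,i7 st sub  dual
c5: i8 ld  no-port MEM/MEM
c6: i9 ld  tail

CYCLES = 7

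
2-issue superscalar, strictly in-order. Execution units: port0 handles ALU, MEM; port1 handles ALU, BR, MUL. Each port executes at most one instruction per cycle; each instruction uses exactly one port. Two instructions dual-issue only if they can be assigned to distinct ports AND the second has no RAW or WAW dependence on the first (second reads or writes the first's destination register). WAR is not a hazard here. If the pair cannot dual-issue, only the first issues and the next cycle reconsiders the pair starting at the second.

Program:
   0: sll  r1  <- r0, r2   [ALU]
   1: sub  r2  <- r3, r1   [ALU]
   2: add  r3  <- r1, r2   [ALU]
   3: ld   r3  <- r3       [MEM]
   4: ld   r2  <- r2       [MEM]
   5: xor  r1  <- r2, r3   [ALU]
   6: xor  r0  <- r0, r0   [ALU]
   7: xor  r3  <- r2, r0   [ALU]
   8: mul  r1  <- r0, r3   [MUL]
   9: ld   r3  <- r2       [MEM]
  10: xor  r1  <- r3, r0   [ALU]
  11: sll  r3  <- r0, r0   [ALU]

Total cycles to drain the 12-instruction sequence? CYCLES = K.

CYCLES = 9

#0 head=0: sll.ALU i0 RAW r1
#1 head=1: sub.ALU i1 RAW r2
#2 head=2: add.ALU i2 RAW+WAW r3
#3 head=3: ld.MEM i3 no-port MEM/MEM
#4 head=4: ld.MEM i4 RAW r2
#5 head=5: xor.ALU/xor.ALU i5/i6 pair
#6 head=7: xor.ALU i7 RAW r3
#7 head=8: mul.MUL/ld.MEM i8/i9 pair
#8 head=10: xor.ALU/sll.ALU i10/i11 pair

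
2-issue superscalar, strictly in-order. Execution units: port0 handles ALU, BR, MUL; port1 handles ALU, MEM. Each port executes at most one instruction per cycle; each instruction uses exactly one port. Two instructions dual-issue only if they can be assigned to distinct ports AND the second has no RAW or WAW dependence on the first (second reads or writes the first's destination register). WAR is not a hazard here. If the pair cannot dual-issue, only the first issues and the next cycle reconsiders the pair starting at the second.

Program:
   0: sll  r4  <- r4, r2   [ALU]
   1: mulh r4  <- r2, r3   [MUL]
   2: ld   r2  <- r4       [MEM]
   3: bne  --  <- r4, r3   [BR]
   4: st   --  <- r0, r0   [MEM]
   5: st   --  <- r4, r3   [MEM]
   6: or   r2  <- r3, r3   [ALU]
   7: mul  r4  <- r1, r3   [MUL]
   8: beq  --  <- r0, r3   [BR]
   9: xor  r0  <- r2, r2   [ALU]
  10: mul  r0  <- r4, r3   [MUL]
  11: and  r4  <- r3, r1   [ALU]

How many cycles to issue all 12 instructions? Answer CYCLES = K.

CYCLES = 8

t=0 i0:sll ; WAW r4
t=1 i1:mulh ; RAW r4
t=2 i2&i3:ld;bne ; 2-wide
t=3 i4:st ; no-port MEM/MEM
t=4 i5&i6:st;or ; 2-wide
t=5 i7:mul ; no-port MUL/BR
t=6 i8&i9:beq;xor ; 2-wide
t=7 i10&i11:mul;and ; 2-wide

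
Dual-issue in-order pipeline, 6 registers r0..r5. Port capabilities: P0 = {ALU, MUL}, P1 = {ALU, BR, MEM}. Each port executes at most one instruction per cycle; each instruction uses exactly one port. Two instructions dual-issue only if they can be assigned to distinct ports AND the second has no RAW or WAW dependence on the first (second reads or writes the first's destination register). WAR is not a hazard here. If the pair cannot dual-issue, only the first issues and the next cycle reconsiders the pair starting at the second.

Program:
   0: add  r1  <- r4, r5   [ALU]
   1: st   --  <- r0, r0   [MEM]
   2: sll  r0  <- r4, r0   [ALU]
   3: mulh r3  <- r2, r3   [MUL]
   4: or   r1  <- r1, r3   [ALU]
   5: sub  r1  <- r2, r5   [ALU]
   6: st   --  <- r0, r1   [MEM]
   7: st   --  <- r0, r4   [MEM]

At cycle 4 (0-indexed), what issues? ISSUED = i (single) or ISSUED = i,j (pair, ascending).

ISSUED = 6

0. add.ALU;st.MEM @i0,i1  | 2-wide
1. sll.ALU;mulh.MUL @i2,i3  | 2-wide
2. or.ALU @i4  | WAW r1
3. sub.ALU @i5  | RAW r1
4. st.MEM @i6  | no-port MEM/MEM
5. st.MEM @i7  | tail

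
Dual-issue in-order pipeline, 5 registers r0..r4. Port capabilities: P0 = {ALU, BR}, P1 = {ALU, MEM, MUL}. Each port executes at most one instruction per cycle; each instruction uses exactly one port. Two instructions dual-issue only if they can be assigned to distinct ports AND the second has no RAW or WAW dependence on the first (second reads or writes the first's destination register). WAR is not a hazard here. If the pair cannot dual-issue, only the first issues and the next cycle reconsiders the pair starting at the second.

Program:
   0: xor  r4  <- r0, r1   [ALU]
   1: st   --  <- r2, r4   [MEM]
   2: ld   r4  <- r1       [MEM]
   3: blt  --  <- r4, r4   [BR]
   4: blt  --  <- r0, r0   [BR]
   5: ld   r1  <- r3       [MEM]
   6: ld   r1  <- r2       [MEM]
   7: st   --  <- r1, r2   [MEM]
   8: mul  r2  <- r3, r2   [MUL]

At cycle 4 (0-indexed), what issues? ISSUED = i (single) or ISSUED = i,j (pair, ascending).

ISSUED = 4,5

t=0 i0:xor ; RAW r4
t=1 i1:st ; no-port MEM/MEM
t=2 i2:ld ; RAW r4
t=3 i3:blt ; no-port BR/BR
t=4 i4+i5:blt ld ; 2-wide
t=5 i6:ld ; no-port MEM/MEM
t=6 i7:st ; no-port MEM/MUL
t=7 i8:mul ; tail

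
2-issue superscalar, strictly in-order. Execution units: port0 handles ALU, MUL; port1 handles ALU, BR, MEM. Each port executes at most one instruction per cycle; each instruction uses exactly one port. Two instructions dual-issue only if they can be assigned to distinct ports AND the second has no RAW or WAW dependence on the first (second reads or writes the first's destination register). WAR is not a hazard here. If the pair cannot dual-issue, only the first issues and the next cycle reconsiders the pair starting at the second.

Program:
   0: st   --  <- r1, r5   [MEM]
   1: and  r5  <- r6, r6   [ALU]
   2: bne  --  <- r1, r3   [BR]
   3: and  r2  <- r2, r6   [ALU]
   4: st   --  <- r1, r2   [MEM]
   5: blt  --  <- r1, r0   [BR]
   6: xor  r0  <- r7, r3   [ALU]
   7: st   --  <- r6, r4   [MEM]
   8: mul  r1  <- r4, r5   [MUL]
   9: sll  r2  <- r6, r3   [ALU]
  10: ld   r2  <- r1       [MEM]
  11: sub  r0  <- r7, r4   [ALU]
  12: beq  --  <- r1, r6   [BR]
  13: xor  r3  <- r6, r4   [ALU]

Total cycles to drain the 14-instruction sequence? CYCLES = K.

CYCLES = 8

0. st.MEM;and.ALU @i0+i1  | 2-wide
1. bne.BR;and.ALU @i2+i3  | 2-wide
2. st.MEM @i4  | no-port MEM/BR
3. blt.BR;xor.ALU @i5+i6  | 2-wide
4. st.MEM;mul.MUL @i7+i8  | 2-wide
5. sll.ALU @i9  | WAW r2
6. ld.MEM;sub.ALU @i10+i11  | 2-wide
7. beq.BR;xor.ALU @i12+i13  | 2-wide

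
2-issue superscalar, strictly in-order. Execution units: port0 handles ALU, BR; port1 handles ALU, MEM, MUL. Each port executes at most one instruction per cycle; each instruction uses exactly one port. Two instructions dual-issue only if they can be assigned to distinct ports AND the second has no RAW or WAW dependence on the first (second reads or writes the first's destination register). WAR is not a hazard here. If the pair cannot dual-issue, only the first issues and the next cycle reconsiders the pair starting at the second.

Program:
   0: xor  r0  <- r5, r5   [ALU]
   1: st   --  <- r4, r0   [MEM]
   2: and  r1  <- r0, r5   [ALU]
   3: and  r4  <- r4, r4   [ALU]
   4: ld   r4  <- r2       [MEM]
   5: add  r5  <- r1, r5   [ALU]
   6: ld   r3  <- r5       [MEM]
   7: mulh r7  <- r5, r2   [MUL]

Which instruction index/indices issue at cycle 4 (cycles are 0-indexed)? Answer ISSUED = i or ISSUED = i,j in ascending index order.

ISSUED = 6

[0] i0  xor.ALU  -- RAW r0
[1] i1,i2  st.MEM and.ALU  -- pair
[2] i3  and.ALU  -- WAW r4
[3] i4,i5  ld.MEM add.ALU  -- pair
[4] i6  ld.MEM  -- no-port MEM/MUL
[5] i7  mulh.MUL  -- tail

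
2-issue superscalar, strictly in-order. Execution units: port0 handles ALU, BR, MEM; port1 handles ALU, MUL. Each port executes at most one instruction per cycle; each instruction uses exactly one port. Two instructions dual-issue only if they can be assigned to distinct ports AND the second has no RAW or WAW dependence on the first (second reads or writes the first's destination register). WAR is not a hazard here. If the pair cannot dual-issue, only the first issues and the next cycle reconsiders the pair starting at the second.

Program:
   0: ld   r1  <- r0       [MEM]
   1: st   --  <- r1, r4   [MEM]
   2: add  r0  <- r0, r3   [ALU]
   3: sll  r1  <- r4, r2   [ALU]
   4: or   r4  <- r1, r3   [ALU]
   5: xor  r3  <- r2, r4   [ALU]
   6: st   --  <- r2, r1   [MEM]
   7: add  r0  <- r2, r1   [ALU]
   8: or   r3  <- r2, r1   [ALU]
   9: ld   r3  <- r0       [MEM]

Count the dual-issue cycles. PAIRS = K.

c0: i0 ld.MEM  no-port MEM/MEM
c1: i1&i2 st.MEM/add.ALU  pair
c2: i3 sll.ALU  RAW r1
c3: i4 or.ALU  RAW r4
c4: i5&i6 xor.ALU/st.MEM  pair
c5: i7&i8 add.ALU/or.ALU  pair
c6: i9 ld.MEM  tail

PAIRS = 3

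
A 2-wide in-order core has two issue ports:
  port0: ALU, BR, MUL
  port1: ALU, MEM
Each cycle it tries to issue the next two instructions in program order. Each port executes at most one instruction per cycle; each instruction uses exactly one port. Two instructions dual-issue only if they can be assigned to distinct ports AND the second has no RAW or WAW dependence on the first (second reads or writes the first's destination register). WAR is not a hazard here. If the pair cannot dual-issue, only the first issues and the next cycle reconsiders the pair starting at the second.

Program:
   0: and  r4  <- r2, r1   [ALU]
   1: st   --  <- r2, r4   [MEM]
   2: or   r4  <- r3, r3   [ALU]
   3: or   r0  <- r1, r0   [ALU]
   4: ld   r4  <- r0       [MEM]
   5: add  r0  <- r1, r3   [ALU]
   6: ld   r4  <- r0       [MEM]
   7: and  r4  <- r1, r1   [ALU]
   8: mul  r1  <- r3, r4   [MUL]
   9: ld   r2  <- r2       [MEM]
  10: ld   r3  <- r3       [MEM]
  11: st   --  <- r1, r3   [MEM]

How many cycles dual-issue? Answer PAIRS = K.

  cy0 -> i0 (and) RAW r4
  cy1 -> i1&i2 (st;or) pair
  cy2 -> i3 (or) RAW r0
  cy3 -> i4&i5 (ld;add) pair
  cy4 -> i6 (ld) WAW r4
  cy5 -> i7 (and) RAW r4
  cy6 -> i8&i9 (mul;ld) pair
  cy7 -> i10 (ld) no-port MEM/MEM
  cy8 -> i11 (st) tail

PAIRS = 3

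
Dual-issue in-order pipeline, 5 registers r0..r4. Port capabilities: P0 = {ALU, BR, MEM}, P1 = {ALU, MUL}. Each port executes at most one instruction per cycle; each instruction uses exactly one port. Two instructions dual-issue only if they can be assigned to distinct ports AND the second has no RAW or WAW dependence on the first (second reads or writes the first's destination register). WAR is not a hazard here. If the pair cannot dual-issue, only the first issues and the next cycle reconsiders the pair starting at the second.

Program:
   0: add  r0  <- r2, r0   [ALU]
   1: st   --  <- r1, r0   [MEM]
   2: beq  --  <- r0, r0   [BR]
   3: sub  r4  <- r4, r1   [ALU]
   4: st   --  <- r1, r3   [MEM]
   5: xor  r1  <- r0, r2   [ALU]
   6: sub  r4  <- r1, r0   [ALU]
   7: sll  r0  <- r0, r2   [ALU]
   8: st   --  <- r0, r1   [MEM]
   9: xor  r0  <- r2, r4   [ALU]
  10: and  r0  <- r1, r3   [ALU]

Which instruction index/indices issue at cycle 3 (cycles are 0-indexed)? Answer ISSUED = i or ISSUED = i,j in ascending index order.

0. add @i0  | RAW r0
1. st @i1  | no-port MEM/BR
2. beq/sub @i2+i3  | dual
3. st/xor @i4+i5  | dual
4. sub/sll @i6+i7  | dual
5. st/xor @i8+i9  | dual
6. and @i10  | tail

ISSUED = 4,5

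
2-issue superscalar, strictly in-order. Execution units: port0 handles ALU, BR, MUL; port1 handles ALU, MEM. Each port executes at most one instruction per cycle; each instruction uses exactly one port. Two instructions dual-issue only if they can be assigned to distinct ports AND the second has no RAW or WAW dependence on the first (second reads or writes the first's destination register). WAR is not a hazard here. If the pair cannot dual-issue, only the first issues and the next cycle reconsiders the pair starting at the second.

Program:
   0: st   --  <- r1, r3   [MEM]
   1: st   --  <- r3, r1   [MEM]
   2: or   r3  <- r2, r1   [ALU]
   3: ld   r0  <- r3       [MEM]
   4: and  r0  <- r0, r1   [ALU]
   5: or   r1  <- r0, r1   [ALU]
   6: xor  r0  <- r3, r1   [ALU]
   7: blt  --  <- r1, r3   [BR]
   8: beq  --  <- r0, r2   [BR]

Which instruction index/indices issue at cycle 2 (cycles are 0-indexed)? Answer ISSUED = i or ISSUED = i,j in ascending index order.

ISSUED = 3

[0] i0  st  -- no-port MEM/MEM
[1] i1&i2  st;or  -- pair
[2] i3  ld  -- RAW+WAW r0
[3] i4  and  -- RAW r0
[4] i5  or  -- RAW r1
[5] i6&i7  xor;blt  -- pair
[6] i8  beq  -- tail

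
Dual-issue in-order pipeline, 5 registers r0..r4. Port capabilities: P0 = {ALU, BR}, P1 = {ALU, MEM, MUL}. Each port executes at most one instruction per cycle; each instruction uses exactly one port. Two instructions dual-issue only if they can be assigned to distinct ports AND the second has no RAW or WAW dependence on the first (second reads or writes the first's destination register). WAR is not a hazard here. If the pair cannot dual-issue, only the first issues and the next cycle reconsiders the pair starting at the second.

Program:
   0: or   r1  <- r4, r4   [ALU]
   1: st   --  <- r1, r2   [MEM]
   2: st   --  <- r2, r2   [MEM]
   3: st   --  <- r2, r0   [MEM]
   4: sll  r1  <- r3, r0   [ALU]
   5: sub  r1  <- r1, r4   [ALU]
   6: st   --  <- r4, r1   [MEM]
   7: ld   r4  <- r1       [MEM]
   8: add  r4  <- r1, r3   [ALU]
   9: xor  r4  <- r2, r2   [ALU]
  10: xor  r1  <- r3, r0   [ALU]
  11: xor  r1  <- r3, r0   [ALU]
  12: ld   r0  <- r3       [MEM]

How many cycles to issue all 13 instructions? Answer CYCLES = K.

CYCLES = 10

  cy0 -> i0 (or) RAW r1
  cy1 -> i1 (st) no-port MEM/MEM
  cy2 -> i2 (st) no-port MEM/MEM
  cy3 -> i3,i4 (st+sll) 2-wide
  cy4 -> i5 (sub) RAW r1
  cy5 -> i6 (st) no-port MEM/MEM
  cy6 -> i7 (ld) WAW r4
  cy7 -> i8 (add) WAW r4
  cy8 -> i9,i10 (xor+xor) 2-wide
  cy9 -> i11,i12 (xor+ld) 2-wide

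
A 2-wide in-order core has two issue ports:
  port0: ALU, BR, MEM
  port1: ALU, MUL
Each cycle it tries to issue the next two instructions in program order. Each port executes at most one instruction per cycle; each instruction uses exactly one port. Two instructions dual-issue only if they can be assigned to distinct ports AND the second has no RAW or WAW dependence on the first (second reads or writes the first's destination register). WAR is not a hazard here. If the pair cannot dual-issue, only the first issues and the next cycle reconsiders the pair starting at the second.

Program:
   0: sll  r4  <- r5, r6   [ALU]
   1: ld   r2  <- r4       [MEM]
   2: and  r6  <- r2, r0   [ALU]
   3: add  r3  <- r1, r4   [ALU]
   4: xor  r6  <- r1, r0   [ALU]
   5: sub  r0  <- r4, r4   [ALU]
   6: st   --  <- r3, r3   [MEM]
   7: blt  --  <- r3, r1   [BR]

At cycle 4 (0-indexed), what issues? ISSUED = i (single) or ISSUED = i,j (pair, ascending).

ISSUED = 6

#0 head=0: sll i0 RAW r4
#1 head=1: ld i1 RAW r2
#2 head=2: and add i2,i3 dual
#3 head=4: xor sub i4,i5 dual
#4 head=6: st i6 no-port MEM/BR
#5 head=7: blt i7 tail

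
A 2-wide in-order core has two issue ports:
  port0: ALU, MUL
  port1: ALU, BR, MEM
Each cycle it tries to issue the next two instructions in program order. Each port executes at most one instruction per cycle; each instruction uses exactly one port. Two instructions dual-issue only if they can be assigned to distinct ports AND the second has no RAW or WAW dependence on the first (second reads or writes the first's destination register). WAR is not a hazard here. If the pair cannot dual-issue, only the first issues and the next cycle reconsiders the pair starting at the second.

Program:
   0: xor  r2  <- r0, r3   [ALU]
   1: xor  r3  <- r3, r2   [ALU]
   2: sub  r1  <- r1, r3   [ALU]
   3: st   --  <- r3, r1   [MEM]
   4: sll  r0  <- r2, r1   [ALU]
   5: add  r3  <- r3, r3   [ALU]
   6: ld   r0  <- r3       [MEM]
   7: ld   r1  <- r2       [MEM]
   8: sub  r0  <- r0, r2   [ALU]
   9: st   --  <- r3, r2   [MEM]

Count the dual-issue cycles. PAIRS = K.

[0] i0  xor  -- RAW r2
[1] i1  xor  -- RAW r3
[2] i2  sub  -- RAW r1
[3] i3&i4  st+sll  -- pair
[4] i5  add  -- RAW r3
[5] i6  ld  -- no-port MEM/MEM
[6] i7&i8  ld+sub  -- pair
[7] i9  st  -- tail

PAIRS = 2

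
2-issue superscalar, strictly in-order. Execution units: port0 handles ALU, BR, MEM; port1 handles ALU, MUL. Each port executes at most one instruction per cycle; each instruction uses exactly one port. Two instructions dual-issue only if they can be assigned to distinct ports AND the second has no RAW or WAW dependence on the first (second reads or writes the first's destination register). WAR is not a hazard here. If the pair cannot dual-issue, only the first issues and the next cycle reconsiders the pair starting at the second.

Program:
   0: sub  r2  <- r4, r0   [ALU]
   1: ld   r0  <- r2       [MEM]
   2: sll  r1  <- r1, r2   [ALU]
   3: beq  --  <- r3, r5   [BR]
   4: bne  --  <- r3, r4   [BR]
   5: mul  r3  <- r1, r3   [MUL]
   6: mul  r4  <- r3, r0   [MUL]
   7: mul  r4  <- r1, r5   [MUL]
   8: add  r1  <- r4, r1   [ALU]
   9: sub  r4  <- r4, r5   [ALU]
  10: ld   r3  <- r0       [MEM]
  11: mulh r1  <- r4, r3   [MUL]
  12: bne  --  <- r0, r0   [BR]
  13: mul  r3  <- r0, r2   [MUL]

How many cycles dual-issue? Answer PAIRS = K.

0. sub.ALU @i0  | RAW r2
1. ld.MEM sll.ALU @i1&i2  | 2-wide
2. beq.BR @i3  | no-port BR/BR
3. bne.BR mul.MUL @i4&i5  | 2-wide
4. mul.MUL @i6  | no-port MUL/MUL
5. mul.MUL @i7  | RAW r4
6. add.ALU sub.ALU @i8&i9  | 2-wide
7. ld.MEM @i10  | RAW r3
8. mulh.MUL bne.BR @i11&i12  | 2-wide
9. mul.MUL @i13  | tail

PAIRS = 4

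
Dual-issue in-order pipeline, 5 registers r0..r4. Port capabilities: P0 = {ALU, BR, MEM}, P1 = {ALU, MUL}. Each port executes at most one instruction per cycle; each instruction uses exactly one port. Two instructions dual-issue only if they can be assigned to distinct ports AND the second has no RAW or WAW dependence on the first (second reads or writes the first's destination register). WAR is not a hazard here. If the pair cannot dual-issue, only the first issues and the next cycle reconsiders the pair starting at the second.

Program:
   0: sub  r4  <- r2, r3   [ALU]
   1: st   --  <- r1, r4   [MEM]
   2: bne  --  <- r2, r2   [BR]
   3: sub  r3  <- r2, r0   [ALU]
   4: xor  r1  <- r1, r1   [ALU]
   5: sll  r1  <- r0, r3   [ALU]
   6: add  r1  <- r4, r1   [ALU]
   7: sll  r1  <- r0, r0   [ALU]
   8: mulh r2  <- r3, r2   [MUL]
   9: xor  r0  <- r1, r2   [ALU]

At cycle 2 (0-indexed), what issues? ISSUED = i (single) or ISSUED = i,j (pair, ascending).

#0 head=0: sub i0 RAW r4
#1 head=1: st i1 no-port MEM/BR
#2 head=2: bne;sub i2&i3 dual
#3 head=4: xor i4 WAW r1
#4 head=5: sll i5 RAW+WAW r1
#5 head=6: add i6 WAW r1
#6 head=7: sll;mulh i7&i8 dual
#7 head=9: xor i9 tail

ISSUED = 2,3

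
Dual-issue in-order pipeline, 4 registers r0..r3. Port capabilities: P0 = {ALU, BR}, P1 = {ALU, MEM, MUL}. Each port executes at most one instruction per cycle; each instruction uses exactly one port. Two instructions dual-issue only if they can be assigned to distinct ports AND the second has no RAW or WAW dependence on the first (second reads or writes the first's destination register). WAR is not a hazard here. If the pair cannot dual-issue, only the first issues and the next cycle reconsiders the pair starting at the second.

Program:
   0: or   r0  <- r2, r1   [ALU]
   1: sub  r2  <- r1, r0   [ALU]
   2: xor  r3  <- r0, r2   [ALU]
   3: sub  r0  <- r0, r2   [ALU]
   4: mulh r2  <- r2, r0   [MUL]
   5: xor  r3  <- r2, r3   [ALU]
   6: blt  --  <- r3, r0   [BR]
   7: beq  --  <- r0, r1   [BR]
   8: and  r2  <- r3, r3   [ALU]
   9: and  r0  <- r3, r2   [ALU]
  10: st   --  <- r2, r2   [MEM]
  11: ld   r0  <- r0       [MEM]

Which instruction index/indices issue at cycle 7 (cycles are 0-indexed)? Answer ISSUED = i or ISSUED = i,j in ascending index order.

ISSUED = 9,10

c0: i0 or.ALU  RAW r0
c1: i1 sub.ALU  RAW r2
c2: i2+i3 xor.ALU/sub.ALU  pair
c3: i4 mulh.MUL  RAW r2
c4: i5 xor.ALU  RAW r3
c5: i6 blt.BR  no-port BR/BR
c6: i7+i8 beq.BR/and.ALU  pair
c7: i9+i10 and.ALU/st.MEM  pair
c8: i11 ld.MEM  tail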